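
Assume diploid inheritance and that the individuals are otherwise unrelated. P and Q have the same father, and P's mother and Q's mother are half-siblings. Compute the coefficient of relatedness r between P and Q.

0.3125

With two independent routes of shared ancestry, r is the sum of the two contributions.
P and Q are related in two ways: half-sibs through their shared father (r = 1/4) and half first cousins through their mothers (r = 1/16).
r = 1/4 + 1/16 = 0.3125.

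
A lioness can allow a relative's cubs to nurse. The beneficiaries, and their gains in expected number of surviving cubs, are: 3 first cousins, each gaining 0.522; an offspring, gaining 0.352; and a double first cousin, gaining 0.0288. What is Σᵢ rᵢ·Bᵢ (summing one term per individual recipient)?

0.37895

r to a first cousin = 1/8 (first cousins share one grandparent pair — two paths of length 4: r = 2·(1/2)^4 = 1/8).
r to an offspring = 0.5 (one parent–offspring link: r = (1/2)^1 = 1/2).
r to a double first cousin = 0.25 (double first cousins share both grandparent pairs — four paths of length 4: r = 4·(1/2)^4 = 1/4).
Summing one r·B term per recipient: 3·0.125·0.522 + 1·0.5·0.352 + 1·0.25·0.0288 = 0.37895.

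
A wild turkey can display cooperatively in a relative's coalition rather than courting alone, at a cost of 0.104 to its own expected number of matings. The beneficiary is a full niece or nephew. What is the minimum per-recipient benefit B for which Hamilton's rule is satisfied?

0.416

r to a full niece or nephew = 0.25 (full aunt/uncle↔niece/nephew: two paths of length 3 through the shared grandparent pair: r = 2·(1/2)^3 = 1/4).
Hamilton's rule with n recipients of equal r: n·r·B > C, so B > C/(n·r) = 0.104/(1·0.25) = 0.416.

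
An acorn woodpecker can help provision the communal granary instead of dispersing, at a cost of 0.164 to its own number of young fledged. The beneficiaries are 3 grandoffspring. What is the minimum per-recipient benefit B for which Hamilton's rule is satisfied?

r to a grandoffspring = 0.25 (two parent–offspring links: r = (1/2)^2 = 1/4).
Hamilton's rule with n recipients of equal r: n·r·B > C, so B > C/(n·r) = 0.164/(3·0.25) = 0.2187.

0.2187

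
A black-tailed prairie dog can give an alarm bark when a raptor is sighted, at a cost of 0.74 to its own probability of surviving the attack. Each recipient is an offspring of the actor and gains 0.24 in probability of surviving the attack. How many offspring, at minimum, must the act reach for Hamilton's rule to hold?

r to an offspring = 1/2 (one parent–offspring link: r = (1/2)^1 = 1/2).
Hamilton's rule: n·r·B > C  ⇒  n > C/(r·B) = 0.74/(0.5·0.24) = 6.167.
The smallest integer exceeding 6.167 is 7.

7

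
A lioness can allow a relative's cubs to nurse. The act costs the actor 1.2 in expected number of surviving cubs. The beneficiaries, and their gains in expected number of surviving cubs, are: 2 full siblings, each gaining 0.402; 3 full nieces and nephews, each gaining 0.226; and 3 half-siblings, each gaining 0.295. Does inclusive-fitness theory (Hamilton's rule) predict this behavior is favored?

No

Hamilton's rule: the trait is favored when the sum of r·B over every recipient exceeds the actor's cost C.
r to a full sibling = 0.5 (full sibs share both parents — two paths of length 2: r = 2·(1/2)^2 = 1/2).
r to a full niece or nephew = 1/4 (full aunt/uncle↔niece/nephew: two paths of length 3 through the shared grandparent pair: r = 2·(1/2)^3 = 1/4).
r to a half-sibling = 0.25 (half-sibs share one parent — one path of length 2: r = (1/2)^2 = 1/4).
Summing one r·B term per recipient: 2·0.5·0.402 + 3·0.25·0.226 + 3·0.25·0.295 = 0.79275.
0.79275 < 1.2: the indirect benefit is less than the cost.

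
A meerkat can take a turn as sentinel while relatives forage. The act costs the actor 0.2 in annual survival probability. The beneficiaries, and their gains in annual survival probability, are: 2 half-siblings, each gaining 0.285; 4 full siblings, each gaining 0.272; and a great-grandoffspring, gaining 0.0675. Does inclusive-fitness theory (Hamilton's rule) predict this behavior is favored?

Hamilton's rule: the trait is favored when the sum of r·B over every recipient exceeds the actor's cost C.
r to a half-sibling = 1/4 (half-sibs share one parent — one path of length 2: r = (1/2)^2 = 1/4).
r to a full sibling = 1/2 (full sibs share both parents — two paths of length 2: r = 2·(1/2)^2 = 1/2).
r to a great-grandoffspring = 0.125 (three parent–offspring links: r = (1/2)^3 = 1/8).
Summing one r·B term per recipient: 2·0.25·0.285 + 4·0.5·0.272 + 1·0.125·0.0675 = 0.6949375.
0.6949375 > 0.2: the indirect benefit exceeds the cost.

Yes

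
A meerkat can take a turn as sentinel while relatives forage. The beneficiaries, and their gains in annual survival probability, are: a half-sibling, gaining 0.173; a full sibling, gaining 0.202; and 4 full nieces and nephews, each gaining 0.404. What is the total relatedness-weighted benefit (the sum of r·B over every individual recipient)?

0.54825

r to a half-sibling = 0.25 (half-sibs share one parent — one path of length 2: r = (1/2)^2 = 1/4).
r to a full sibling = 0.5 (full sibs share both parents — two paths of length 2: r = 2·(1/2)^2 = 1/2).
r to a full niece or nephew = 1/4 (full aunt/uncle↔niece/nephew: two paths of length 3 through the shared grandparent pair: r = 2·(1/2)^3 = 1/4).
Summing one r·B term per recipient: 1·0.25·0.173 + 1·0.5·0.202 + 4·0.25·0.404 = 0.54825.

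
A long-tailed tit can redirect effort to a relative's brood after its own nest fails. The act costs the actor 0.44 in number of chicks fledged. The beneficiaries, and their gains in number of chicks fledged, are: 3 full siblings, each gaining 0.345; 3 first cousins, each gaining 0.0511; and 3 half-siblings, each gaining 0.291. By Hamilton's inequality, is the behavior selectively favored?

Hamilton's rule: the trait is favored when the sum of r·B over every recipient exceeds the actor's cost C.
r to a full sibling = 1/2 (full sibs share both parents — two paths of length 2: r = 2·(1/2)^2 = 1/2).
r to a first cousin = 1/8 (first cousins share one grandparent pair — two paths of length 4: r = 2·(1/2)^4 = 1/8).
r to a half-sibling = 0.25 (half-sibs share one parent — one path of length 2: r = (1/2)^2 = 1/4).
Summing one r·B term per recipient: 3·0.5·0.345 + 3·0.125·0.0511 + 3·0.25·0.291 = 0.7549125.
0.7549125 > 0.44: the indirect benefit exceeds the cost.

Yes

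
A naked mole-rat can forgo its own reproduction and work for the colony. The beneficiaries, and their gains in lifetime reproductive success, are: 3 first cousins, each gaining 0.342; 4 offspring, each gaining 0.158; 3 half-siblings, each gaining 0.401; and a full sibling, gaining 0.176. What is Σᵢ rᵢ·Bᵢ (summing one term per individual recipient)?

r to a first cousin = 1/8 (first cousins share one grandparent pair — two paths of length 4: r = 2·(1/2)^4 = 1/8).
r to an offspring = 0.5 (one parent–offspring link: r = (1/2)^1 = 1/2).
r to a half-sibling = 1/4 (half-sibs share one parent — one path of length 2: r = (1/2)^2 = 1/4).
r to a full sibling = 1/2 (full sibs share both parents — two paths of length 2: r = 2·(1/2)^2 = 1/2).
Summing one r·B term per recipient: 3·0.125·0.342 + 4·0.5·0.158 + 3·0.25·0.401 + 1·0.5·0.176 = 0.833.

0.833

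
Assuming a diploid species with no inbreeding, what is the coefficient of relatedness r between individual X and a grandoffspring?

0.25

Each parent–offspring link contributes a factor of 1/2, and independent paths through distinct common ancestors add.
Two parent–offspring links: r = (1/2)^2 = 1/4.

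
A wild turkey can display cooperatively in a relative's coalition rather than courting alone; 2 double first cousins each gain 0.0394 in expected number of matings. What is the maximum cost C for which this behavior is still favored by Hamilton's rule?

0.0197

r to a double first cousin = 1/4 (double first cousins share both grandparent pairs — four paths of length 4: r = 4·(1/2)^4 = 1/4).
Hamilton's rule: n·r·B > C, so the trait is favored while C < n·r·B = 2·0.25·0.0394 = 0.0197.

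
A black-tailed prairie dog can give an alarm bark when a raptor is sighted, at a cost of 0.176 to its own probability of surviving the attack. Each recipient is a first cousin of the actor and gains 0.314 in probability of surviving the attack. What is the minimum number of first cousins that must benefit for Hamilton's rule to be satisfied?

5

r to a first cousin = 0.125 (first cousins share one grandparent pair — two paths of length 4: r = 2·(1/2)^4 = 1/8).
Hamilton's rule: n·r·B > C  ⇒  n > C/(r·B) = 0.176/(0.125·0.314) = 4.484.
The smallest integer exceeding 4.484 is 5.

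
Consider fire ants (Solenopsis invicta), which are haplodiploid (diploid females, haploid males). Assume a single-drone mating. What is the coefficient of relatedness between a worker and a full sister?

0.75

Haplodiploid full sisters inherit their father's entire haploid genome identically (contributing 1/2) and on average half of their mother's contribution (1/2 · 1/2 = 1/4); r = 1/2 + 1/4 = 3/4.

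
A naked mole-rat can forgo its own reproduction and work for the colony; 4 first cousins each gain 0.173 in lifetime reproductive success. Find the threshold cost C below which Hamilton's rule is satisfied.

r to a first cousin = 0.125 (first cousins share one grandparent pair — two paths of length 4: r = 2·(1/2)^4 = 1/8).
Hamilton's rule: n·r·B > C, so the trait is favored while C < n·r·B = 4·0.125·0.173 = 0.0865.

0.0865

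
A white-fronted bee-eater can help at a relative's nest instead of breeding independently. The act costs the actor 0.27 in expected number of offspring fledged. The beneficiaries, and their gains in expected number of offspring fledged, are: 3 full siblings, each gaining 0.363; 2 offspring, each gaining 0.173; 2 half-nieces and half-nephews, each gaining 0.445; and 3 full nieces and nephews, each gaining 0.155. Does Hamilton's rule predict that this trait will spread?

Hamilton's rule: the trait is favored when the sum of r·B over every recipient exceeds the actor's cost C.
r to a full sibling = 1/2 (full sibs share both parents — two paths of length 2: r = 2·(1/2)^2 = 1/2).
r to an offspring = 0.5 (one parent–offspring link: r = (1/2)^1 = 1/2).
r to a half-niece or half-nephew = 0.125 (half-aunt/uncle↔niece/nephew: one path of length 3: r = (1/2)^3 = 1/8).
r to a full niece or nephew = 0.25 (full aunt/uncle↔niece/nephew: two paths of length 3 through the shared grandparent pair: r = 2·(1/2)^3 = 1/4).
Summing one r·B term per recipient: 3·0.5·0.363 + 2·0.5·0.173 + 2·0.125·0.445 + 3·0.25·0.155 = 0.945.
0.945 > 0.27: the indirect benefit exceeds the cost.

Yes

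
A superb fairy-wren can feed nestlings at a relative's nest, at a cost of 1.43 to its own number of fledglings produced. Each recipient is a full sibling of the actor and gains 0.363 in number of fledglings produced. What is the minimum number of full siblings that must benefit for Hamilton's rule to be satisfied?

r to a full sibling = 0.5 (full sibs share both parents — two paths of length 2: r = 2·(1/2)^2 = 1/2).
Hamilton's rule: n·r·B > C  ⇒  n > C/(r·B) = 1.43/(0.5·0.363) = 7.879.
The smallest integer exceeding 7.879 is 8.

8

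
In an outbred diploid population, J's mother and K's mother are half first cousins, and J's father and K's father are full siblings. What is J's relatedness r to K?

0.140625

Independent pedigree routes through distinct common ancestors add.
J and K are related in two ways: half second cousins through their mothers (r = 1/64) and first cousins through their fathers (r = 1/8).
r = 1/64 + 1/8 = 0.140625.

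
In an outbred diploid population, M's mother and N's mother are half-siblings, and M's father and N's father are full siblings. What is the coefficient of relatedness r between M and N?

0.1875

Relatedness sums over independent paths through distinct common ancestors.
M and N are related in two ways: half first cousins through their mothers (r = 1/16) and first cousins through their fathers (r = 1/8).
r = 1/16 + 1/8 = 0.1875.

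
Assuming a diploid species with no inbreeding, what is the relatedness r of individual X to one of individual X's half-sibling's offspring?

0.125

Each parent–offspring link contributes a factor of 1/2, and independent paths through distinct common ancestors add.
Half-aunt/uncle↔niece/nephew: one path of length 3: r = (1/2)^3 = 1/8.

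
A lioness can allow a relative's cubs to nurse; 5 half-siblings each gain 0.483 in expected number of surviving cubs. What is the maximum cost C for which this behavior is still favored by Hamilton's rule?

0.60375

r to a half-sibling = 0.25 (half-sibs share one parent — one path of length 2: r = (1/2)^2 = 1/4).
Hamilton's rule: n·r·B > C, so the trait is favored while C < n·r·B = 5·0.25·0.483 = 0.60375.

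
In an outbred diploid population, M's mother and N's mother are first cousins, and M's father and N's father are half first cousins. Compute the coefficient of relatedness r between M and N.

Independent pedigree routes through distinct common ancestors add.
M and N are related in two ways: second cousins through their mothers (r = 1/32) and half second cousins through their fathers (r = 1/64).
r = 1/32 + 1/64 = 0.046875.

0.046875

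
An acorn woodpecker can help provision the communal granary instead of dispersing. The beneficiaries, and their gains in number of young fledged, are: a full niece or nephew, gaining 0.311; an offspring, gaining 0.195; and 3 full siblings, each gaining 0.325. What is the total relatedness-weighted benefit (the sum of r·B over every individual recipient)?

r to a full niece or nephew = 1/4 (full aunt/uncle↔niece/nephew: two paths of length 3 through the shared grandparent pair: r = 2·(1/2)^3 = 1/4).
r to an offspring = 1/2 (one parent–offspring link: r = (1/2)^1 = 1/2).
r to a full sibling = 1/2 (full sibs share both parents — two paths of length 2: r = 2·(1/2)^2 = 1/2).
Summing one r·B term per recipient: 1·0.25·0.311 + 1·0.5·0.195 + 3·0.5·0.325 = 0.66275.

0.66275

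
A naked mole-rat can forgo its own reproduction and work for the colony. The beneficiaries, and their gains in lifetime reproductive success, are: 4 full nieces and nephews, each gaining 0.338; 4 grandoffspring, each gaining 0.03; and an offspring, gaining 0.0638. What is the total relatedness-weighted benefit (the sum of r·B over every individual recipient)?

r to a full niece or nephew = 0.25 (full aunt/uncle↔niece/nephew: two paths of length 3 through the shared grandparent pair: r = 2·(1/2)^3 = 1/4).
r to a grandoffspring = 1/4 (two parent–offspring links: r = (1/2)^2 = 1/4).
r to an offspring = 1/2 (one parent–offspring link: r = (1/2)^1 = 1/2).
Summing one r·B term per recipient: 4·0.25·0.338 + 4·0.25·0.03 + 1·0.5·0.0638 = 0.3999.

0.3999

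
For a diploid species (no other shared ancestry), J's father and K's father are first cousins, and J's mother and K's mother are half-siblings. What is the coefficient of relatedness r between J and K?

0.09375

Wright's path rule: contributions from independent ancestry routes add.
J and K are related in two ways: second cousins through their fathers (r = 1/32) and half first cousins through their mothers (r = 1/16).
r = 1/32 + 1/16 = 0.09375.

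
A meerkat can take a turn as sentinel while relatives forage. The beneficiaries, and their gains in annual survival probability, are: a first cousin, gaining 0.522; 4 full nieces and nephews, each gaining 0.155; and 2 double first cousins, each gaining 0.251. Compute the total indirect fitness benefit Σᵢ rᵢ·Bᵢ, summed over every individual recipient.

0.34575

r to a first cousin = 0.125 (first cousins share one grandparent pair — two paths of length 4: r = 2·(1/2)^4 = 1/8).
r to a full niece or nephew = 1/4 (full aunt/uncle↔niece/nephew: two paths of length 3 through the shared grandparent pair: r = 2·(1/2)^3 = 1/4).
r to a double first cousin = 1/4 (double first cousins share both grandparent pairs — four paths of length 4: r = 4·(1/2)^4 = 1/4).
Summing one r·B term per recipient: 1·0.125·0.522 + 4·0.25·0.155 + 2·0.25·0.251 = 0.34575.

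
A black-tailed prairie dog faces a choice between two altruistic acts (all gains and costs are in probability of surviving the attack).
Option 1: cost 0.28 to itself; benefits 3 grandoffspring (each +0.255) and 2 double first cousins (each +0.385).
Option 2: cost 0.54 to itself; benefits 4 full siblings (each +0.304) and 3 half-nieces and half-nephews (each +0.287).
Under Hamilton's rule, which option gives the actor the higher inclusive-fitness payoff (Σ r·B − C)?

Option 2

Option 1: r to a grandoffspring = 0.25.
Option 1: r to a double first cousin = 0.25.
Option 1: Σ r·B − C = (3·0.25·0.255 + 2·0.25·0.385) − 0.28 = 0.10375.
Option 2: r to a full sibling = 0.5.
Option 2: r to a half-niece or half-nephew = 0.125.
Option 2: Σ r·B − C = (4·0.5·0.304 + 3·0.125·0.287) − 0.54 = 0.175625.
Option 2 has the higher net inclusive-fitness payoff.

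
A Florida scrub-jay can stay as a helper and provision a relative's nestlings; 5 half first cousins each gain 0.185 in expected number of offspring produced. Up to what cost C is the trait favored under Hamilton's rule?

0.0578125

r to a half first cousin = 0.0625 (half first cousins share one grandparent — one path of length 4: r = (1/2)^4 = 1/16).
Hamilton's rule: n·r·B > C, so the trait is favored while C < n·r·B = 5·0.0625·0.185 = 0.0578125.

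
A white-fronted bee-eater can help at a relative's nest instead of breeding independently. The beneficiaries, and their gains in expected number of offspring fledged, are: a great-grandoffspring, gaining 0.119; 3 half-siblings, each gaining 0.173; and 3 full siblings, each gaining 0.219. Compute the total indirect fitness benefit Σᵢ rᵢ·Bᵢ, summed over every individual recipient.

0.473125

r to a great-grandoffspring = 1/8 (three parent–offspring links: r = (1/2)^3 = 1/8).
r to a half-sibling = 0.25 (half-sibs share one parent — one path of length 2: r = (1/2)^2 = 1/4).
r to a full sibling = 1/2 (full sibs share both parents — two paths of length 2: r = 2·(1/2)^2 = 1/2).
Summing one r·B term per recipient: 1·0.125·0.119 + 3·0.25·0.173 + 3·0.5·0.219 = 0.473125.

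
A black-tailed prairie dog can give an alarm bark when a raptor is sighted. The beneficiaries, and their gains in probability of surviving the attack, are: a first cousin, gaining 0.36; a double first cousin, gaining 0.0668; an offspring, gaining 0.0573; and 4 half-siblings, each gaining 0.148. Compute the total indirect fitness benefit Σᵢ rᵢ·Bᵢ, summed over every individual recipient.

0.23835

r to a first cousin = 0.125 (first cousins share one grandparent pair — two paths of length 4: r = 2·(1/2)^4 = 1/8).
r to a double first cousin = 0.25 (double first cousins share both grandparent pairs — four paths of length 4: r = 4·(1/2)^4 = 1/4).
r to an offspring = 1/2 (one parent–offspring link: r = (1/2)^1 = 1/2).
r to a half-sibling = 0.25 (half-sibs share one parent — one path of length 2: r = (1/2)^2 = 1/4).
Summing one r·B term per recipient: 1·0.125·0.36 + 1·0.25·0.0668 + 1·0.5·0.0573 + 4·0.25·0.148 = 0.23835.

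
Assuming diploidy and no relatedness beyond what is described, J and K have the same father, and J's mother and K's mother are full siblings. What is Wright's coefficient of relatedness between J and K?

Relatedness sums over independent paths through distinct common ancestors.
J and K are related in two ways: half-sibs through their shared father (r = 1/4) and first cousins through their mothers (r = 1/8).
r = 1/4 + 1/8 = 0.375.

0.375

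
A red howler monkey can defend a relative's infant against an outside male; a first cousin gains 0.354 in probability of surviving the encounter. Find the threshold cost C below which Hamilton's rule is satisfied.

r to a first cousin = 1/8 (first cousins share one grandparent pair — two paths of length 4: r = 2·(1/2)^4 = 1/8).
Hamilton's rule: n·r·B > C, so the trait is favored while C < n·r·B = 1·0.125·0.354 = 0.04425.

0.04425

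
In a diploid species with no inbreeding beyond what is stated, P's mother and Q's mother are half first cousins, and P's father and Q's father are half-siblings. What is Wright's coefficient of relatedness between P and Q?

Independent pedigree routes through distinct common ancestors add.
P and Q are related in two ways: half second cousins through their mothers (r = 1/64) and half first cousins through their fathers (r = 1/16).
r = 1/64 + 1/16 = 5/64 = 0.078125.

0.078125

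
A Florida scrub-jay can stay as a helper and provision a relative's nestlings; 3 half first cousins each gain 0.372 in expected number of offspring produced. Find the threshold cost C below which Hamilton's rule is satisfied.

0.06975

r to a half first cousin = 0.0625 (half first cousins share one grandparent — one path of length 4: r = (1/2)^4 = 1/16).
Hamilton's rule: n·r·B > C, so the trait is favored while C < n·r·B = 3·0.0625·0.372 = 0.06975.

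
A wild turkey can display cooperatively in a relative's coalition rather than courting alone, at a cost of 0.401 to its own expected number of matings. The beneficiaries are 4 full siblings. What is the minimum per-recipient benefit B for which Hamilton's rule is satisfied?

r to a full sibling = 0.5 (full sibs share both parents — two paths of length 2: r = 2·(1/2)^2 = 1/2).
Hamilton's rule with n recipients of equal r: n·r·B > C, so B > C/(n·r) = 0.401/(4·0.5) = 0.2005.

0.2005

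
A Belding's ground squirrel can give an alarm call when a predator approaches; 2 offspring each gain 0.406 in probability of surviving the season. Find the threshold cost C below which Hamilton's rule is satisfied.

0.406

r to an offspring = 1/2 (one parent–offspring link: r = (1/2)^1 = 1/2).
Hamilton's rule: n·r·B > C, so the trait is favored while C < n·r·B = 2·0.5·0.406 = 0.406.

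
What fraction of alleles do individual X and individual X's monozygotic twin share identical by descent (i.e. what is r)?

Each parent–offspring link contributes a factor of 1/2, and independent paths through distinct common ancestors add.
Monozygotic twins share every allele identical by descent: r = 1.

1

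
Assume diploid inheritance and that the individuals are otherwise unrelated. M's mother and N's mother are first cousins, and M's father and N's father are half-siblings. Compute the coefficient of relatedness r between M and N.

Relatedness sums over independent paths through distinct common ancestors.
M and N are related in two ways: second cousins through their mothers (r = 1/32) and half first cousins through their fathers (r = 1/16).
r = 1/32 + 1/16 = 3/32 = 0.09375.

0.09375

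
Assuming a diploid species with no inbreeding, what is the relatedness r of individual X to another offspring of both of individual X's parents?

Each parent–offspring link contributes a factor of 1/2, and independent paths through distinct common ancestors add.
Full sibs share both parents — two paths of length 2: r = 2·(1/2)^2 = 1/2.

0.5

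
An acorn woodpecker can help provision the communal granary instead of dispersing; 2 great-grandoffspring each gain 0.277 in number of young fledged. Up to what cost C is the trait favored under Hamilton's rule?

r to a great-grandoffspring = 1/8 (three parent–offspring links: r = (1/2)^3 = 1/8).
Hamilton's rule: n·r·B > C, so the trait is favored while C < n·r·B = 2·0.125·0.277 = 0.06925.

0.06925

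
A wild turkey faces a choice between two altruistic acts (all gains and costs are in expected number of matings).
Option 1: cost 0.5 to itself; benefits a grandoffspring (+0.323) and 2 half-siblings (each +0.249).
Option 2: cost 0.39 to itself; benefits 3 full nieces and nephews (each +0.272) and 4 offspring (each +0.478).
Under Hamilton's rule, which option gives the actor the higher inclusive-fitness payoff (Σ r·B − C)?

Option 2

Option 1: r to a grandoffspring = 0.25.
Option 1: r to a half-sibling = 0.25.
Option 1: Σ r·B − C = (1·0.25·0.323 + 2·0.25·0.249) − 0.5 = -0.29475.
Option 2: r to a full niece or nephew = 0.25.
Option 2: r to an offspring = 0.5.
Option 2: Σ r·B − C = (3·0.25·0.272 + 4·0.5·0.478) − 0.39 = 0.77.
Option 2 has the higher net inclusive-fitness payoff.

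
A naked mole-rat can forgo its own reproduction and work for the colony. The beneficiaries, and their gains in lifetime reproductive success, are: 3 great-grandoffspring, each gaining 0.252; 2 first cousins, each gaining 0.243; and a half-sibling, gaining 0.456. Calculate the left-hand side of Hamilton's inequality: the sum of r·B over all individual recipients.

r to a great-grandoffspring = 1/8 (three parent–offspring links: r = (1/2)^3 = 1/8).
r to a first cousin = 0.125 (first cousins share one grandparent pair — two paths of length 4: r = 2·(1/2)^4 = 1/8).
r to a half-sibling = 0.25 (half-sibs share one parent — one path of length 2: r = (1/2)^2 = 1/4).
Summing one r·B term per recipient: 3·0.125·0.252 + 2·0.125·0.243 + 1·0.25·0.456 = 0.26925.

0.26925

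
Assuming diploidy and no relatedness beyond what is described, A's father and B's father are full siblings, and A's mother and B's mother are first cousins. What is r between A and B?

With two independent routes of shared ancestry, r is the sum of the two contributions.
A and B are related in two ways: first cousins through their fathers (r = 1/8) and second cousins through their mothers (r = 1/32).
r = 1/8 + 1/32 = 0.15625.

0.15625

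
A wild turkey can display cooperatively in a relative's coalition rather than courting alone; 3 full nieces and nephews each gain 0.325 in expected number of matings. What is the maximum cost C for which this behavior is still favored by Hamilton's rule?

0.24375

r to a full niece or nephew = 1/4 (full aunt/uncle↔niece/nephew: two paths of length 3 through the shared grandparent pair: r = 2·(1/2)^3 = 1/4).
Hamilton's rule: n·r·B > C, so the trait is favored while C < n·r·B = 3·0.25·0.325 = 0.24375.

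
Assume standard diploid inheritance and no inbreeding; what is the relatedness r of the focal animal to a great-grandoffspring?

Three parent–offspring links: r = (1/2)^3 = 1/8.

0.125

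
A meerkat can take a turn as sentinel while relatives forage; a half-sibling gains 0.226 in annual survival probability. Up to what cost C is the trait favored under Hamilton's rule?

0.0565

r to a half-sibling = 0.25 (half-sibs share one parent — one path of length 2: r = (1/2)^2 = 1/4).
Hamilton's rule: n·r·B > C, so the trait is favored while C < n·r·B = 1·0.25·0.226 = 0.0565.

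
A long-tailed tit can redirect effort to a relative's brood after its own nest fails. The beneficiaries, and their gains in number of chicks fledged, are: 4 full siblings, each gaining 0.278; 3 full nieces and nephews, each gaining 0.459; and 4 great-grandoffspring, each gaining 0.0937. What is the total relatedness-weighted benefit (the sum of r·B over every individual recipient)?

r to a full sibling = 0.5 (full sibs share both parents — two paths of length 2: r = 2·(1/2)^2 = 1/2).
r to a full niece or nephew = 1/4 (full aunt/uncle↔niece/nephew: two paths of length 3 through the shared grandparent pair: r = 2·(1/2)^3 = 1/4).
r to a great-grandoffspring = 1/8 (three parent–offspring links: r = (1/2)^3 = 1/8).
Summing one r·B term per recipient: 4·0.5·0.278 + 3·0.25·0.459 + 4·0.125·0.0937 = 0.9471.

0.9471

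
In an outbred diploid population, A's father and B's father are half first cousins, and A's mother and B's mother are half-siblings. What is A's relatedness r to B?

0.078125

Wright's path rule: contributions from independent ancestry routes add.
A and B are related in two ways: half second cousins through their fathers (r = 1/64) and half first cousins through their mothers (r = 1/16).
r = 1/64 + 1/16 = 0.078125.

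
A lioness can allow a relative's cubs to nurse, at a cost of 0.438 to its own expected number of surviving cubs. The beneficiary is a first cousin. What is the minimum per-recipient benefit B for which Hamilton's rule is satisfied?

r to a first cousin = 0.125 (first cousins share one grandparent pair — two paths of length 4: r = 2·(1/2)^4 = 1/8).
Hamilton's rule with n recipients of equal r: n·r·B > C, so B > C/(n·r) = 0.438/(1·0.125) = 3.504.

3.504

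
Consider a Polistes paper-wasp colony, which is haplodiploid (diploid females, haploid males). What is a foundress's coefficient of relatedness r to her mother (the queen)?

One meiotic link between diploid queen and diploid daughter: r = 1/2.

0.5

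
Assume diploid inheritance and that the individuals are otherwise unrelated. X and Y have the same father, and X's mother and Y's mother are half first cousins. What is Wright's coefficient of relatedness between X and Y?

With two independent routes of shared ancestry, r is the sum of the two contributions.
X and Y are related in two ways: half-sibs through their shared father (r = 1/4) and half second cousins through their mothers (r = 1/64).
r = 1/4 + 1/64 = 0.265625.

0.265625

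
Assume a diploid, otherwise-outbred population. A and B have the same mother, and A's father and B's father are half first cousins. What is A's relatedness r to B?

Independent pedigree routes through distinct common ancestors add.
A and B are related in two ways: half-sibs through their shared mother (r = 1/4) and half second cousins through their fathers (r = 1/64).
r = 1/4 + 1/64 = 0.265625.

0.265625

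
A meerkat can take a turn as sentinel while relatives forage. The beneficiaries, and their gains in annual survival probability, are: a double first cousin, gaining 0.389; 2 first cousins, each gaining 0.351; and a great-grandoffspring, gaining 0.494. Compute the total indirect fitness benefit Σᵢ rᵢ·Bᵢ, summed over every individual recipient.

r to a double first cousin = 1/4 (double first cousins share both grandparent pairs — four paths of length 4: r = 4·(1/2)^4 = 1/4).
r to a first cousin = 0.125 (first cousins share one grandparent pair — two paths of length 4: r = 2·(1/2)^4 = 1/8).
r to a great-grandoffspring = 1/8 (three parent–offspring links: r = (1/2)^3 = 1/8).
Summing one r·B term per recipient: 1·0.25·0.389 + 2·0.125·0.351 + 1·0.125·0.494 = 0.24675.

0.24675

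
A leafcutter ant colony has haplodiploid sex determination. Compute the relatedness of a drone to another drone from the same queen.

Haploid brothers each carry a random half of the queen's diploid genome, so on average they share half: r = 1/2.

0.5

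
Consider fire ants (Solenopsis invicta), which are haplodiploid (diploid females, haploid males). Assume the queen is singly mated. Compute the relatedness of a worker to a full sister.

Haplodiploid full sisters inherit their father's entire haploid genome identically (contributing 1/2) and on average half of their mother's contribution (1/2 · 1/2 = 1/4); r = 1/2 + 1/4 = 3/4.

0.75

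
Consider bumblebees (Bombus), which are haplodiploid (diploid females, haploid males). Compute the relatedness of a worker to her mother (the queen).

0.5

One meiotic link between diploid queen and diploid daughter: r = 1/2.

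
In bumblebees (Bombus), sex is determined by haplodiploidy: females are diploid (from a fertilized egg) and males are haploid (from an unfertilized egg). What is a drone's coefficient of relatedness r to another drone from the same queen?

Haploid brothers each carry a random half of the queen's diploid genome, so on average they share half: r = 1/2.

0.5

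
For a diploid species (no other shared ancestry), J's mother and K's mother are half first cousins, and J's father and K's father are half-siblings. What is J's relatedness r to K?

0.078125

Relatedness sums over independent paths through distinct common ancestors.
J and K are related in two ways: half second cousins through their mothers (r = 1/64) and half first cousins through their fathers (r = 1/16).
r = 1/64 + 1/16 = 5/64 = 0.078125.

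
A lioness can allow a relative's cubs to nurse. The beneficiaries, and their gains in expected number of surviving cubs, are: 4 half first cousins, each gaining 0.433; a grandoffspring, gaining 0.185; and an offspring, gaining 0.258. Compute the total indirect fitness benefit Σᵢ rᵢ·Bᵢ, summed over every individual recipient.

r to a half first cousin = 1/16 (half first cousins share one grandparent — one path of length 4: r = (1/2)^4 = 1/16).
r to a grandoffspring = 1/4 (two parent–offspring links: r = (1/2)^2 = 1/4).
r to an offspring = 1/2 (one parent–offspring link: r = (1/2)^1 = 1/2).
Summing one r·B term per recipient: 4·0.0625·0.433 + 1·0.25·0.185 + 1·0.5·0.258 = 0.2835.

0.2835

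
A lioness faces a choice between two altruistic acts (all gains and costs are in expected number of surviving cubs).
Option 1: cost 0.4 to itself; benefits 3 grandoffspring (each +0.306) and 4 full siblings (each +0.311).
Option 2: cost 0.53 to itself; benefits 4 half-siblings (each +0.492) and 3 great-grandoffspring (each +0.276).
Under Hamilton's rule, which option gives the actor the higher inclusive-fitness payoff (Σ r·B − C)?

Option 1

Option 1: r to a grandoffspring = 0.25.
Option 1: r to a full sibling = 0.5.
Option 1: Σ r·B − C = (3·0.25·0.306 + 4·0.5·0.311) − 0.4 = 0.4515.
Option 2: r to a half-sibling = 0.25.
Option 2: r to a great-grandoffspring = 0.125.
Option 2: Σ r·B − C = (4·0.25·0.492 + 3·0.125·0.276) − 0.53 = 0.0655.
Option 1 has the higher net inclusive-fitness payoff.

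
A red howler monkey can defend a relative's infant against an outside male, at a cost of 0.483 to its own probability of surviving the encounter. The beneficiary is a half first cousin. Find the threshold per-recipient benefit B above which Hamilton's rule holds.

7.728

r to a half first cousin = 0.0625 (half first cousins share one grandparent — one path of length 4: r = (1/2)^4 = 1/16).
Hamilton's rule with n recipients of equal r: n·r·B > C, so B > C/(n·r) = 0.483/(1·0.0625) = 7.728.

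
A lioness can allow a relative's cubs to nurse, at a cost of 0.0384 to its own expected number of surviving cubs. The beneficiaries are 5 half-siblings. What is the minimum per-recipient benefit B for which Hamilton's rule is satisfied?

0.0307

r to a half-sibling = 1/4 (half-sibs share one parent — one path of length 2: r = (1/2)^2 = 1/4).
Hamilton's rule with n recipients of equal r: n·r·B > C, so B > C/(n·r) = 0.0384/(5·0.25) = 0.0307.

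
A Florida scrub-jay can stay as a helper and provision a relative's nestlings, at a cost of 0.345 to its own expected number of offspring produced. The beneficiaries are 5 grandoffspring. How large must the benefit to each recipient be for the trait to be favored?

r to a grandoffspring = 0.25 (two parent–offspring links: r = (1/2)^2 = 1/4).
Hamilton's rule with n recipients of equal r: n·r·B > C, so B > C/(n·r) = 0.345/(5·0.25) = 0.276.

0.276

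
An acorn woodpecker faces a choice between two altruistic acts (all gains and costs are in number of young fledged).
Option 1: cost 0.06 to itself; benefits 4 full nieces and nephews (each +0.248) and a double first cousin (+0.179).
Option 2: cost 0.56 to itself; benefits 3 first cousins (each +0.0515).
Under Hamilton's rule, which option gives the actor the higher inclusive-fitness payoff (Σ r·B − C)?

Option 1

Option 1: r to a full niece or nephew = 0.25.
Option 1: r to a double first cousin = 0.25.
Option 1: Σ r·B − C = (4·0.25·0.248 + 1·0.25·0.179) − 0.06 = 0.23275.
Option 2: r to a first cousin = 0.125.
Option 2: Σ r·B − C = (3·0.125·0.0515) − 0.56 = -0.5406875.
Option 1 has the higher net inclusive-fitness payoff.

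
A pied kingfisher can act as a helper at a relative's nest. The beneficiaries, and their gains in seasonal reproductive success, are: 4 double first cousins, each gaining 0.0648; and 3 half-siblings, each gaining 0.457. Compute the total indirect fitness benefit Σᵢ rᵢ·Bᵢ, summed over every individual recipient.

r to a double first cousin = 0.25 (double first cousins share both grandparent pairs — four paths of length 4: r = 4·(1/2)^4 = 1/4).
r to a half-sibling = 1/4 (half-sibs share one parent — one path of length 2: r = (1/2)^2 = 1/4).
Summing one r·B term per recipient: 4·0.25·0.0648 + 3·0.25·0.457 = 0.40755.

0.40755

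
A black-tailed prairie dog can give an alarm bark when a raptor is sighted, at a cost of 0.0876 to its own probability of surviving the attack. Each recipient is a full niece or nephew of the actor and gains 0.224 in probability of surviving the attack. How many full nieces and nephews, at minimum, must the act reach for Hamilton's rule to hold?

2

r to a full niece or nephew = 1/4 (full aunt/uncle↔niece/nephew: two paths of length 3 through the shared grandparent pair: r = 2·(1/2)^3 = 1/4).
Hamilton's rule: n·r·B > C  ⇒  n > C/(r·B) = 0.0876/(0.25·0.224) = 1.564.
The smallest integer exceeding 1.564 is 2.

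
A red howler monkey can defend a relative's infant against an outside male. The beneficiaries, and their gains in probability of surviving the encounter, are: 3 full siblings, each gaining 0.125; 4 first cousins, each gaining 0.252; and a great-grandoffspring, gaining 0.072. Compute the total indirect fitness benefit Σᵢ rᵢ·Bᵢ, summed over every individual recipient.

0.3225

r to a full sibling = 0.5 (full sibs share both parents — two paths of length 2: r = 2·(1/2)^2 = 1/2).
r to a first cousin = 0.125 (first cousins share one grandparent pair — two paths of length 4: r = 2·(1/2)^4 = 1/8).
r to a great-grandoffspring = 1/8 (three parent–offspring links: r = (1/2)^3 = 1/8).
Summing one r·B term per recipient: 3·0.5·0.125 + 4·0.125·0.252 + 1·0.125·0.072 = 0.3225.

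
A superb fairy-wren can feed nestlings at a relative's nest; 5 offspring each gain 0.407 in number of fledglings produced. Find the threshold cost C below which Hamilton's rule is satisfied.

1.0175

r to an offspring = 1/2 (one parent–offspring link: r = (1/2)^1 = 1/2).
Hamilton's rule: n·r·B > C, so the trait is favored while C < n·r·B = 5·0.5·0.407 = 1.0175.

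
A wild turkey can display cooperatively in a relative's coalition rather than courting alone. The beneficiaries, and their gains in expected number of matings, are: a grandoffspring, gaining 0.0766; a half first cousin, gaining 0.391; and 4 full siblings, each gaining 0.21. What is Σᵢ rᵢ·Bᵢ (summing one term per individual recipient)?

r to a grandoffspring = 0.25 (two parent–offspring links: r = (1/2)^2 = 1/4).
r to a half first cousin = 0.0625 (half first cousins share one grandparent — one path of length 4: r = (1/2)^4 = 1/16).
r to a full sibling = 0.5 (full sibs share both parents — two paths of length 2: r = 2·(1/2)^2 = 1/2).
Summing one r·B term per recipient: 1·0.25·0.0766 + 1·0.0625·0.391 + 4·0.5·0.21 = 0.4635875.

0.4635875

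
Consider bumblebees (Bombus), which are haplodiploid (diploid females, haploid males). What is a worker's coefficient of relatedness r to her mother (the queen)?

0.5

One meiotic link between diploid queen and diploid daughter: r = 1/2.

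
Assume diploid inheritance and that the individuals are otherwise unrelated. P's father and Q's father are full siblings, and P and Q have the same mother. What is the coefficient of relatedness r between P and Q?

0.375

Relatedness sums over independent paths through distinct common ancestors.
P and Q are related in two ways: first cousins through their fathers (r = 1/8) and half-sibs through their shared mother (r = 1/4).
r = 1/8 + 1/4 = 3/8 = 0.375.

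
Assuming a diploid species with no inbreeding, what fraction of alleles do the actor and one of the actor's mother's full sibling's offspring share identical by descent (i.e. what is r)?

0.125

Each parent–offspring link contributes a factor of 1/2, and independent paths through distinct common ancestors add.
First cousins share one grandparent pair — two paths of length 4: r = 2·(1/2)^4 = 1/8.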